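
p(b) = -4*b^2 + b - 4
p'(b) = 1 - 8*b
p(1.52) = -11.72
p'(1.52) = -11.16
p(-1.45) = -13.86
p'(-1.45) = 12.60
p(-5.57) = -133.67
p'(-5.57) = 45.56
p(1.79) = -15.03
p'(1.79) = -13.32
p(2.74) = -31.29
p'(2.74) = -20.92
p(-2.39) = -29.24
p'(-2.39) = 20.12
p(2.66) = -29.64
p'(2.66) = -20.28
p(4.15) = -68.74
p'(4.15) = -32.20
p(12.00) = -568.00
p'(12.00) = -95.00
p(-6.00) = -154.00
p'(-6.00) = 49.00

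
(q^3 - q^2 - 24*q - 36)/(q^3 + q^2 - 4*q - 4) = (q^2 - 3*q - 18)/(q^2 - q - 2)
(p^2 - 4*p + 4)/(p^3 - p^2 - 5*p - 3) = (-p^2 + 4*p - 4)/(-p^3 + p^2 + 5*p + 3)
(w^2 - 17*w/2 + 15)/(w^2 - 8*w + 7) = (w^2 - 17*w/2 + 15)/(w^2 - 8*w + 7)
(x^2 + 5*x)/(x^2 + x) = (x + 5)/(x + 1)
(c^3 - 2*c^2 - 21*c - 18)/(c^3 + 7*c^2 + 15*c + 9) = (c - 6)/(c + 3)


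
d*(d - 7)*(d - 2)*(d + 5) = d^4 - 4*d^3 - 31*d^2 + 70*d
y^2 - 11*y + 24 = (y - 8)*(y - 3)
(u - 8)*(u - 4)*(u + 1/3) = u^3 - 35*u^2/3 + 28*u + 32/3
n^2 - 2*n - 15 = (n - 5)*(n + 3)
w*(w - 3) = w^2 - 3*w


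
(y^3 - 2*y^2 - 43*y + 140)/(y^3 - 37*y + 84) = (y - 5)/(y - 3)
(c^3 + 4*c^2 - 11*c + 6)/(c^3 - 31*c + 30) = (c - 1)/(c - 5)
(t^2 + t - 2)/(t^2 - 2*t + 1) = (t + 2)/(t - 1)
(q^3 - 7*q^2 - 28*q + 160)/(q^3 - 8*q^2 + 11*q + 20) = (q^2 - 3*q - 40)/(q^2 - 4*q - 5)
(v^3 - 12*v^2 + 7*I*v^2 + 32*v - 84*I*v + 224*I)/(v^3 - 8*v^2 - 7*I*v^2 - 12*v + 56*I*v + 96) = (v^2 + v*(-4 + 7*I) - 28*I)/(v^2 - 7*I*v - 12)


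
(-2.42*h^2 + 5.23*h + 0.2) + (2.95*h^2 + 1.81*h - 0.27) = 0.53*h^2 + 7.04*h - 0.07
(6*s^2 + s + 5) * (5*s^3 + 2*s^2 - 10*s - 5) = 30*s^5 + 17*s^4 - 33*s^3 - 30*s^2 - 55*s - 25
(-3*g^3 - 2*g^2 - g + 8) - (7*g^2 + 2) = -3*g^3 - 9*g^2 - g + 6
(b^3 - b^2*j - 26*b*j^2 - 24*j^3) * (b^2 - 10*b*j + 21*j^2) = b^5 - 11*b^4*j + 5*b^3*j^2 + 215*b^2*j^3 - 306*b*j^4 - 504*j^5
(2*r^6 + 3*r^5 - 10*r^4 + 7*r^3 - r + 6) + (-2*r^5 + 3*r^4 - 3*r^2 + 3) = 2*r^6 + r^5 - 7*r^4 + 7*r^3 - 3*r^2 - r + 9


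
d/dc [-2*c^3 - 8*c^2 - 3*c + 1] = -6*c^2 - 16*c - 3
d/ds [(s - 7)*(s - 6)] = 2*s - 13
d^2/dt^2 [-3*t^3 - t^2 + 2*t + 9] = -18*t - 2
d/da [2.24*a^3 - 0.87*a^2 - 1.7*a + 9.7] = 6.72*a^2 - 1.74*a - 1.7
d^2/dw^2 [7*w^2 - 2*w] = 14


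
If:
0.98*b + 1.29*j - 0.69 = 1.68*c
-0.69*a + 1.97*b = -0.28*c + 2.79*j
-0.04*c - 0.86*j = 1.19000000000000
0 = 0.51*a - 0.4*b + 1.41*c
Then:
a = 4.09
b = -0.21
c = -1.54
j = -1.31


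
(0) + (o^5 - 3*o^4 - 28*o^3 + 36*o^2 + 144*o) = o^5 - 3*o^4 - 28*o^3 + 36*o^2 + 144*o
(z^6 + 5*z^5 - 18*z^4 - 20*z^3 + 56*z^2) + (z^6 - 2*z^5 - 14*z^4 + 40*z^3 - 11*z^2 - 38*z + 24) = 2*z^6 + 3*z^5 - 32*z^4 + 20*z^3 + 45*z^2 - 38*z + 24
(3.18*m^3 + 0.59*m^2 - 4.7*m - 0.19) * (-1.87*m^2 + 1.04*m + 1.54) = -5.9466*m^5 + 2.2039*m^4 + 14.2998*m^3 - 3.6241*m^2 - 7.4356*m - 0.2926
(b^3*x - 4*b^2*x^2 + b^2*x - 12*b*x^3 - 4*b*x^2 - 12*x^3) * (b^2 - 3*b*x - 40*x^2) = b^5*x - 7*b^4*x^2 + b^4*x - 40*b^3*x^3 - 7*b^3*x^2 + 196*b^2*x^4 - 40*b^2*x^3 + 480*b*x^5 + 196*b*x^4 + 480*x^5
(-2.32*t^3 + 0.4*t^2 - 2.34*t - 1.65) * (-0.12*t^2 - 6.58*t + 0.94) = 0.2784*t^5 + 15.2176*t^4 - 4.532*t^3 + 15.9712*t^2 + 8.6574*t - 1.551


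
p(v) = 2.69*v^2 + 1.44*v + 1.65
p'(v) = 5.38*v + 1.44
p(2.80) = 26.77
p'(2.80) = 16.50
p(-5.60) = 77.94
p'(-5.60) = -28.69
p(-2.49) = 14.74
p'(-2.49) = -11.96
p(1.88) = 13.86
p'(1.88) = 11.55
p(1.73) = 12.19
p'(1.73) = 10.75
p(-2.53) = 15.23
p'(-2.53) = -12.17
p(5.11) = 79.25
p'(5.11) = 28.93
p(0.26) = 2.21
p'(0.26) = 2.84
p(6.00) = 107.13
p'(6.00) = 33.72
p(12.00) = 406.29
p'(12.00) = 66.00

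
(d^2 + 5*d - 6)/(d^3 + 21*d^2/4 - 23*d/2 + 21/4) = 4*(d + 6)/(4*d^2 + 25*d - 21)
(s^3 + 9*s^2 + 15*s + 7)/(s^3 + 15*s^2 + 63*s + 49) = (s + 1)/(s + 7)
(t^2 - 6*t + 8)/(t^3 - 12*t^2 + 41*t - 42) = (t - 4)/(t^2 - 10*t + 21)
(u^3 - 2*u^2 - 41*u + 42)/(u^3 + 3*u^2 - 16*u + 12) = (u - 7)/(u - 2)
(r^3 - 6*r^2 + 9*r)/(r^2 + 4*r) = (r^2 - 6*r + 9)/(r + 4)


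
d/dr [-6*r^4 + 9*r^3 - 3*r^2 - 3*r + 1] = -24*r^3 + 27*r^2 - 6*r - 3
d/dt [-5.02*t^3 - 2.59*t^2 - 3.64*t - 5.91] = -15.06*t^2 - 5.18*t - 3.64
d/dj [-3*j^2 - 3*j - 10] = -6*j - 3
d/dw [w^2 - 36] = 2*w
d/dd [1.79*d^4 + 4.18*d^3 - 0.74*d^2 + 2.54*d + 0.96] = 7.16*d^3 + 12.54*d^2 - 1.48*d + 2.54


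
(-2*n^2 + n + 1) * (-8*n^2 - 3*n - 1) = 16*n^4 - 2*n^3 - 9*n^2 - 4*n - 1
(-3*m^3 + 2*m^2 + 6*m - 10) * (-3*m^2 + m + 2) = 9*m^5 - 9*m^4 - 22*m^3 + 40*m^2 + 2*m - 20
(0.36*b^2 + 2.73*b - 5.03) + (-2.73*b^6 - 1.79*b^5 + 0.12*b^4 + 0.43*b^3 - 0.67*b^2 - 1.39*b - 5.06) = -2.73*b^6 - 1.79*b^5 + 0.12*b^4 + 0.43*b^3 - 0.31*b^2 + 1.34*b - 10.09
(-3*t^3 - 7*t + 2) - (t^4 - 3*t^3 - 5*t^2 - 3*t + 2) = -t^4 + 5*t^2 - 4*t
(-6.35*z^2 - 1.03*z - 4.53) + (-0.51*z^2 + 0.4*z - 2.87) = -6.86*z^2 - 0.63*z - 7.4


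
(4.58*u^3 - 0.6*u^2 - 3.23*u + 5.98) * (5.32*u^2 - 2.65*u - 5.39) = 24.3656*u^5 - 15.329*u^4 - 40.2798*u^3 + 43.6071*u^2 + 1.5627*u - 32.2322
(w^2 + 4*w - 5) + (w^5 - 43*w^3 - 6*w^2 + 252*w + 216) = w^5 - 43*w^3 - 5*w^2 + 256*w + 211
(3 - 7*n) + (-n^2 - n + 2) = -n^2 - 8*n + 5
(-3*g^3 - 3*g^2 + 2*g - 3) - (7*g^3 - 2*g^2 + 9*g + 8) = -10*g^3 - g^2 - 7*g - 11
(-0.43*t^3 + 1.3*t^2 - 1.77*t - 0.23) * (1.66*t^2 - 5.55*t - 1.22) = -0.7138*t^5 + 4.5445*t^4 - 9.6286*t^3 + 7.8557*t^2 + 3.4359*t + 0.2806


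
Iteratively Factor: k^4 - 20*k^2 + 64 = (k + 2)*(k^3 - 2*k^2 - 16*k + 32) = (k - 4)*(k + 2)*(k^2 + 2*k - 8) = (k - 4)*(k - 2)*(k + 2)*(k + 4)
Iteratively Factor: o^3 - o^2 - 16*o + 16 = (o - 1)*(o^2 - 16) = (o - 4)*(o - 1)*(o + 4)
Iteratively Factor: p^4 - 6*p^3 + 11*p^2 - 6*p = (p - 3)*(p^3 - 3*p^2 + 2*p) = (p - 3)*(p - 2)*(p^2 - p) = p*(p - 3)*(p - 2)*(p - 1)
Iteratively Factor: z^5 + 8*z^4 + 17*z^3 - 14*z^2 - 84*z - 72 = (z + 2)*(z^4 + 6*z^3 + 5*z^2 - 24*z - 36) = (z - 2)*(z + 2)*(z^3 + 8*z^2 + 21*z + 18) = (z - 2)*(z + 2)^2*(z^2 + 6*z + 9) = (z - 2)*(z + 2)^2*(z + 3)*(z + 3)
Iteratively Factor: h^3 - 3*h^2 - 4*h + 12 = (h + 2)*(h^2 - 5*h + 6) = (h - 3)*(h + 2)*(h - 2)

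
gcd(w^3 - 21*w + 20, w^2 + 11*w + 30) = w + 5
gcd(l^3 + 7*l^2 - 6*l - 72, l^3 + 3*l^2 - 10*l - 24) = l^2 + l - 12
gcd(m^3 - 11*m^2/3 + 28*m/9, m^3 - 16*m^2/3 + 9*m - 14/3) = m - 7/3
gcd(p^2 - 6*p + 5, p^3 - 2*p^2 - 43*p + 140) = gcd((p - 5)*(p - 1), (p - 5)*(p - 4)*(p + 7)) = p - 5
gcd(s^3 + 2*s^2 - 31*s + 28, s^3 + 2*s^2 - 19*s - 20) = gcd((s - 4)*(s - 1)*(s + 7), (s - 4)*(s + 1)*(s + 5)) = s - 4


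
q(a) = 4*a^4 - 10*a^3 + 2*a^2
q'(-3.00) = -714.00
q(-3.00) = 612.00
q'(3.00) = 174.00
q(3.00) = 72.00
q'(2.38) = 55.29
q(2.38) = 4.86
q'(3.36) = 281.68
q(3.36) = 153.07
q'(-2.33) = -374.58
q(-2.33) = 255.24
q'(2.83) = 133.70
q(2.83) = 45.94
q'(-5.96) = -4476.83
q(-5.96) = 7235.27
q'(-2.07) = -278.74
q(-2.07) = 170.71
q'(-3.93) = -1450.24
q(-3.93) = 1592.05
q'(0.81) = -7.94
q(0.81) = -2.28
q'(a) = 16*a^3 - 30*a^2 + 4*a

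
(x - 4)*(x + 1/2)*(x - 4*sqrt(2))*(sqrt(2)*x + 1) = sqrt(2)*x^4 - 7*x^3 - 7*sqrt(2)*x^3/2 - 6*sqrt(2)*x^2 + 49*x^2/2 + 14*x + 14*sqrt(2)*x + 8*sqrt(2)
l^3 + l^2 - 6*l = l*(l - 2)*(l + 3)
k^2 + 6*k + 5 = (k + 1)*(k + 5)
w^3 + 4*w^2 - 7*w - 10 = (w - 2)*(w + 1)*(w + 5)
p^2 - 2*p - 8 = (p - 4)*(p + 2)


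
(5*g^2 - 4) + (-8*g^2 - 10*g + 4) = -3*g^2 - 10*g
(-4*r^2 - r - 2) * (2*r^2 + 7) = -8*r^4 - 2*r^3 - 32*r^2 - 7*r - 14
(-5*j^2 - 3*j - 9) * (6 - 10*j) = 50*j^3 + 72*j - 54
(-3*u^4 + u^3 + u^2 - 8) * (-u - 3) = 3*u^5 + 8*u^4 - 4*u^3 - 3*u^2 + 8*u + 24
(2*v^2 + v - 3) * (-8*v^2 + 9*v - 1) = -16*v^4 + 10*v^3 + 31*v^2 - 28*v + 3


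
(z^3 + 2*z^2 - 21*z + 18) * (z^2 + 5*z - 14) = z^5 + 7*z^4 - 25*z^3 - 115*z^2 + 384*z - 252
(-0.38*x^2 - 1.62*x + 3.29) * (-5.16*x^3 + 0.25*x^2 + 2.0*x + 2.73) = 1.9608*x^5 + 8.2642*x^4 - 18.1414*x^3 - 3.4549*x^2 + 2.1574*x + 8.9817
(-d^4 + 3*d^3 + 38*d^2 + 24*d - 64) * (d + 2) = -d^5 + d^4 + 44*d^3 + 100*d^2 - 16*d - 128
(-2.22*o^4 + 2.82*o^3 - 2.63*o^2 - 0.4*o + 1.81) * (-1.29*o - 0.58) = 2.8638*o^5 - 2.3502*o^4 + 1.7571*o^3 + 2.0414*o^2 - 2.1029*o - 1.0498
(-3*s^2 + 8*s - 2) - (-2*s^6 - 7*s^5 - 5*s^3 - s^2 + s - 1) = 2*s^6 + 7*s^5 + 5*s^3 - 2*s^2 + 7*s - 1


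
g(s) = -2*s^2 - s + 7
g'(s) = -4*s - 1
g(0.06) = 6.93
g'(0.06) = -1.24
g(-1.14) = 5.54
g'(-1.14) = 3.56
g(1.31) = 2.26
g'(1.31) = -6.24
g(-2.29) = -1.20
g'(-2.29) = 8.16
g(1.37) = 1.88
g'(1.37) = -6.48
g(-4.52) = -29.34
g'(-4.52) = 17.08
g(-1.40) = 4.48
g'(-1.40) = 4.60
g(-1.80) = 2.32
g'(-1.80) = 6.20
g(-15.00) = -428.00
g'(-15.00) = 59.00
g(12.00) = -293.00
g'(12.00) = -49.00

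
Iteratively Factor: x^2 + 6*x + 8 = (x + 2)*(x + 4)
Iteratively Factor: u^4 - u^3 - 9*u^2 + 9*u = (u - 1)*(u^3 - 9*u) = (u - 1)*(u + 3)*(u^2 - 3*u) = u*(u - 1)*(u + 3)*(u - 3)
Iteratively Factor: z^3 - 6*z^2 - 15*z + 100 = (z + 4)*(z^2 - 10*z + 25) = (z - 5)*(z + 4)*(z - 5)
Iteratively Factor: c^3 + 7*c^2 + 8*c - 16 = (c - 1)*(c^2 + 8*c + 16) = (c - 1)*(c + 4)*(c + 4)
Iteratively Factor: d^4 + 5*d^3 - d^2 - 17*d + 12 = (d - 1)*(d^3 + 6*d^2 + 5*d - 12) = (d - 1)*(d + 4)*(d^2 + 2*d - 3) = (d - 1)^2*(d + 4)*(d + 3)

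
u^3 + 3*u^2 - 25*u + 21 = (u - 3)*(u - 1)*(u + 7)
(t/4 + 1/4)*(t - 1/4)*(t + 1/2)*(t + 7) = t^4/4 + 33*t^3/16 + 71*t^2/32 + 3*t/16 - 7/32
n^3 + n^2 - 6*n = n*(n - 2)*(n + 3)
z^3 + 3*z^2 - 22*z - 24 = (z - 4)*(z + 1)*(z + 6)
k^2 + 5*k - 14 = (k - 2)*(k + 7)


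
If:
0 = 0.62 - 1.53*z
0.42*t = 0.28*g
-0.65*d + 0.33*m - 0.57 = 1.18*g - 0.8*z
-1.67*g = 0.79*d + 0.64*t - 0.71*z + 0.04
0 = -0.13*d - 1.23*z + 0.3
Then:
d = -1.53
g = 0.69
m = 0.22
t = 0.46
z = 0.41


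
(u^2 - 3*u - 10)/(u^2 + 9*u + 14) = (u - 5)/(u + 7)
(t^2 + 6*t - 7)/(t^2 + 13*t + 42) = (t - 1)/(t + 6)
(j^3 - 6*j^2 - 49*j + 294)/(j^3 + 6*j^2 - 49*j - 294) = (j - 6)/(j + 6)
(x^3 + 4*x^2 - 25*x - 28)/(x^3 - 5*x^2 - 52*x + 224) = (x + 1)/(x - 8)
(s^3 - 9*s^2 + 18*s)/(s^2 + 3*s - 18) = s*(s - 6)/(s + 6)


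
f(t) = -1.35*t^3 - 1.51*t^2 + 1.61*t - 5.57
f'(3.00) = -43.90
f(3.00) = -50.78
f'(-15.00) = -864.34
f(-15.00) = 4186.78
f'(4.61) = -98.38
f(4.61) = -162.50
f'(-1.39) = -2.02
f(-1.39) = -7.10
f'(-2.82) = -22.08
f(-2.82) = 8.16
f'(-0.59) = 1.98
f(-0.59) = -6.77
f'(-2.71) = -19.95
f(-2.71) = 5.85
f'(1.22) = -8.10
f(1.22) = -8.30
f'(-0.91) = 1.00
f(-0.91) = -7.27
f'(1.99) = -20.44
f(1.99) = -18.98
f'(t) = -4.05*t^2 - 3.02*t + 1.61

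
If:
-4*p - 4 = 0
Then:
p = -1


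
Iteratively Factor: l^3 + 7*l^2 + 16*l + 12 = (l + 2)*(l^2 + 5*l + 6) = (l + 2)^2*(l + 3)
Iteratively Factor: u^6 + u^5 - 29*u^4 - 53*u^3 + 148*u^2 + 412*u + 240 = (u - 5)*(u^5 + 6*u^4 + u^3 - 48*u^2 - 92*u - 48) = (u - 5)*(u + 4)*(u^4 + 2*u^3 - 7*u^2 - 20*u - 12) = (u - 5)*(u + 2)*(u + 4)*(u^3 - 7*u - 6) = (u - 5)*(u + 1)*(u + 2)*(u + 4)*(u^2 - u - 6) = (u - 5)*(u - 3)*(u + 1)*(u + 2)*(u + 4)*(u + 2)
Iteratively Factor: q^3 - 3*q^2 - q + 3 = (q - 3)*(q^2 - 1) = (q - 3)*(q - 1)*(q + 1)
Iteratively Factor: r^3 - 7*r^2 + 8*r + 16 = (r + 1)*(r^2 - 8*r + 16) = (r - 4)*(r + 1)*(r - 4)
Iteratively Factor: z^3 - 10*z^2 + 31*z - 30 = (z - 5)*(z^2 - 5*z + 6) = (z - 5)*(z - 2)*(z - 3)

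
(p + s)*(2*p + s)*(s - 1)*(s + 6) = 2*p^2*s^2 + 10*p^2*s - 12*p^2 + 3*p*s^3 + 15*p*s^2 - 18*p*s + s^4 + 5*s^3 - 6*s^2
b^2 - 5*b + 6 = (b - 3)*(b - 2)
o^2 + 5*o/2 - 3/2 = (o - 1/2)*(o + 3)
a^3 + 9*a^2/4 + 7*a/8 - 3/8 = (a - 1/4)*(a + 1)*(a + 3/2)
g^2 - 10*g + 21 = (g - 7)*(g - 3)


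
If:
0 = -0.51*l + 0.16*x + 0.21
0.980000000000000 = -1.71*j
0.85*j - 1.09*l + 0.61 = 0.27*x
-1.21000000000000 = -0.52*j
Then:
No Solution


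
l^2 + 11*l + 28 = (l + 4)*(l + 7)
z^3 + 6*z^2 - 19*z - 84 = (z - 4)*(z + 3)*(z + 7)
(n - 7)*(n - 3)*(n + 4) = n^3 - 6*n^2 - 19*n + 84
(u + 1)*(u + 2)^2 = u^3 + 5*u^2 + 8*u + 4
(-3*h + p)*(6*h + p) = -18*h^2 + 3*h*p + p^2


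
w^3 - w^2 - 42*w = w*(w - 7)*(w + 6)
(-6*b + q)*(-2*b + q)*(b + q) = 12*b^3 + 4*b^2*q - 7*b*q^2 + q^3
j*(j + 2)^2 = j^3 + 4*j^2 + 4*j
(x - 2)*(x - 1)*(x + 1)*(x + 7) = x^4 + 5*x^3 - 15*x^2 - 5*x + 14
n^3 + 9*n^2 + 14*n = n*(n + 2)*(n + 7)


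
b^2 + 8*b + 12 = (b + 2)*(b + 6)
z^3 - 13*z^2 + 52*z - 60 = (z - 6)*(z - 5)*(z - 2)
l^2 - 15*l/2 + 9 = (l - 6)*(l - 3/2)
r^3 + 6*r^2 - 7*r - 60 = (r - 3)*(r + 4)*(r + 5)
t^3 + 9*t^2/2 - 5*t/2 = t*(t - 1/2)*(t + 5)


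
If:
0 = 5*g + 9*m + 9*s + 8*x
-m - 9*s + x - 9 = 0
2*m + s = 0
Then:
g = 81/85 - 29*x/17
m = 9/17 - x/17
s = 2*x/17 - 18/17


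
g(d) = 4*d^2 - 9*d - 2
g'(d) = 8*d - 9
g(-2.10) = 34.54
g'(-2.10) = -25.80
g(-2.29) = 39.59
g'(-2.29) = -27.32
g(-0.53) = 3.89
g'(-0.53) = -13.24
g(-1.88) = 29.06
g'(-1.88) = -24.04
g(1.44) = -6.67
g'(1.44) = 2.52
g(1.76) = -5.45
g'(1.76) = 5.08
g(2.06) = -3.57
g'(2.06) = 7.48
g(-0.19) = -0.15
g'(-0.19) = -10.52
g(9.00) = 241.00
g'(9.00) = 63.00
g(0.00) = -2.00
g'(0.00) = -9.00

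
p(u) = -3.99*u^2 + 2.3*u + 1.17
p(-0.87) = -3.85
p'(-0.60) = 7.09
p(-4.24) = -80.31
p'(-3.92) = 33.58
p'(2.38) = -16.69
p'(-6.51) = 54.25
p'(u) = 2.3 - 7.98*u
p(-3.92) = -69.16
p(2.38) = -15.96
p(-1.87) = -17.08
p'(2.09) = -14.38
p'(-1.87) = 17.22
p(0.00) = 1.17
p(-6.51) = -182.90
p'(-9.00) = 74.12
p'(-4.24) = 36.14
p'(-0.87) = 9.24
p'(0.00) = 2.30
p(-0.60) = -1.65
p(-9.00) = -342.72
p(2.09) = -11.45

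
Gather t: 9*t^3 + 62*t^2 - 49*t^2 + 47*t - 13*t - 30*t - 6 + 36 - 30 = 9*t^3 + 13*t^2 + 4*t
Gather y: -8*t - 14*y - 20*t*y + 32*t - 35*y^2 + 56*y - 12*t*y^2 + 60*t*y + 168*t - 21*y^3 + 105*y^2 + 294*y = 192*t - 21*y^3 + y^2*(70 - 12*t) + y*(40*t + 336)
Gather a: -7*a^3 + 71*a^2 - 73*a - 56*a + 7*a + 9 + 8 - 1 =-7*a^3 + 71*a^2 - 122*a + 16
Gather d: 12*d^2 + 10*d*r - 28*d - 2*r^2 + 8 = 12*d^2 + d*(10*r - 28) - 2*r^2 + 8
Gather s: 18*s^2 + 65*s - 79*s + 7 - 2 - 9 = 18*s^2 - 14*s - 4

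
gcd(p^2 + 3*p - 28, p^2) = 1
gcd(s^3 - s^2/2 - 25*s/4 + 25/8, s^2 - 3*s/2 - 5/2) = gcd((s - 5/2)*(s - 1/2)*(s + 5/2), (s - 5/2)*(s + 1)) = s - 5/2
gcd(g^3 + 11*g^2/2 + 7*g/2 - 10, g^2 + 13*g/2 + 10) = g^2 + 13*g/2 + 10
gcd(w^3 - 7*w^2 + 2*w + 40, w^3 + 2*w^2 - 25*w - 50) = w^2 - 3*w - 10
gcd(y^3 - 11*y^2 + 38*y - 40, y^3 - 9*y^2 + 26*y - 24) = y^2 - 6*y + 8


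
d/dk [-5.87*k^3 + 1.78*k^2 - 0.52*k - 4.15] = -17.61*k^2 + 3.56*k - 0.52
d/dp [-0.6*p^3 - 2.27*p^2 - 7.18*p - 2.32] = -1.8*p^2 - 4.54*p - 7.18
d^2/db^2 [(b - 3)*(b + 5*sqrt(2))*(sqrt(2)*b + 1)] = 6*sqrt(2)*b - 6*sqrt(2) + 22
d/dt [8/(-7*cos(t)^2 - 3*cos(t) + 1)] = -8*(14*cos(t) + 3)*sin(t)/(7*cos(t)^2 + 3*cos(t) - 1)^2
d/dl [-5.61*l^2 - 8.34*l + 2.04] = -11.22*l - 8.34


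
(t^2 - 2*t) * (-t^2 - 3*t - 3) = -t^4 - t^3 + 3*t^2 + 6*t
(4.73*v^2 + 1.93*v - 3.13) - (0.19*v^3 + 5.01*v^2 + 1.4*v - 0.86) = -0.19*v^3 - 0.279999999999999*v^2 + 0.53*v - 2.27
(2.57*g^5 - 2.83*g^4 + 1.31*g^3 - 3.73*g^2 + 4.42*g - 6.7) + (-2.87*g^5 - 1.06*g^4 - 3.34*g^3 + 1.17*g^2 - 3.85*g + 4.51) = -0.3*g^5 - 3.89*g^4 - 2.03*g^3 - 2.56*g^2 + 0.57*g - 2.19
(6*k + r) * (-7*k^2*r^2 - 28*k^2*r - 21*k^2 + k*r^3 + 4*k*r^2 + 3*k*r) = -42*k^3*r^2 - 168*k^3*r - 126*k^3 - k^2*r^3 - 4*k^2*r^2 - 3*k^2*r + k*r^4 + 4*k*r^3 + 3*k*r^2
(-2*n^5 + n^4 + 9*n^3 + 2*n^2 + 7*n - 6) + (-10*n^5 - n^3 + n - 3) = -12*n^5 + n^4 + 8*n^3 + 2*n^2 + 8*n - 9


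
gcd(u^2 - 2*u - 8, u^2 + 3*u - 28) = u - 4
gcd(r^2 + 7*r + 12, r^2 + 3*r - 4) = r + 4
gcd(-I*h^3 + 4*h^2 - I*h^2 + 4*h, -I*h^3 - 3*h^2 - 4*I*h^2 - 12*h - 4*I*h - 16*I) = 1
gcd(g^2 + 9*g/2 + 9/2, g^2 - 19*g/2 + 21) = 1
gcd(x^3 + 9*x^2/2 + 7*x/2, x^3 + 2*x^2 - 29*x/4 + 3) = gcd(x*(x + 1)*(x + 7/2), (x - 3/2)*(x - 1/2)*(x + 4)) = 1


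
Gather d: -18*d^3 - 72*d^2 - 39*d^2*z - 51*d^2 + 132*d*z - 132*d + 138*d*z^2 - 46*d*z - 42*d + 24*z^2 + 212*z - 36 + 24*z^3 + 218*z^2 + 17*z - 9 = -18*d^3 + d^2*(-39*z - 123) + d*(138*z^2 + 86*z - 174) + 24*z^3 + 242*z^2 + 229*z - 45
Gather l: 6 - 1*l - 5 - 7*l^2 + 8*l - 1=-7*l^2 + 7*l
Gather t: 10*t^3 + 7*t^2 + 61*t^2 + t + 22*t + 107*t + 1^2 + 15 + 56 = 10*t^3 + 68*t^2 + 130*t + 72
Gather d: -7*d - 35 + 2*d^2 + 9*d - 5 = 2*d^2 + 2*d - 40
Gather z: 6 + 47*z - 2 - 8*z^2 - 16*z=-8*z^2 + 31*z + 4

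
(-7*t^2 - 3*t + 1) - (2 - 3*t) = -7*t^2 - 1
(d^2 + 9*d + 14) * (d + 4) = d^3 + 13*d^2 + 50*d + 56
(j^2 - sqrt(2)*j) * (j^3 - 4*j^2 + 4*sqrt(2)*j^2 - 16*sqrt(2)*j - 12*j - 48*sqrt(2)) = j^5 - 4*j^4 + 3*sqrt(2)*j^4 - 20*j^3 - 12*sqrt(2)*j^3 - 36*sqrt(2)*j^2 + 32*j^2 + 96*j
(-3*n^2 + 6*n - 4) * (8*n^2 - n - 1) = -24*n^4 + 51*n^3 - 35*n^2 - 2*n + 4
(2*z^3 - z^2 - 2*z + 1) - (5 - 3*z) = 2*z^3 - z^2 + z - 4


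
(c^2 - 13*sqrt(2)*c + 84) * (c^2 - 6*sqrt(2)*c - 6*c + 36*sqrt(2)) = c^4 - 19*sqrt(2)*c^3 - 6*c^3 + 114*sqrt(2)*c^2 + 240*c^2 - 1440*c - 504*sqrt(2)*c + 3024*sqrt(2)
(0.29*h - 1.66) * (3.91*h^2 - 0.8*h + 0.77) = 1.1339*h^3 - 6.7226*h^2 + 1.5513*h - 1.2782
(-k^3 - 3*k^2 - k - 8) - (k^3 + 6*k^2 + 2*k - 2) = -2*k^3 - 9*k^2 - 3*k - 6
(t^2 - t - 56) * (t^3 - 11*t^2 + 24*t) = t^5 - 12*t^4 - 21*t^3 + 592*t^2 - 1344*t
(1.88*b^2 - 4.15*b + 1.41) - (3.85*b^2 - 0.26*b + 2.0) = -1.97*b^2 - 3.89*b - 0.59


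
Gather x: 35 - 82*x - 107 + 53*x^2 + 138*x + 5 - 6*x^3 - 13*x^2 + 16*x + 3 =-6*x^3 + 40*x^2 + 72*x - 64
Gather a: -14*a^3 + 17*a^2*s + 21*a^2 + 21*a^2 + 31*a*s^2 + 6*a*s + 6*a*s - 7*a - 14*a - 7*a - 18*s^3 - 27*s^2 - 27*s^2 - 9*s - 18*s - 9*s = -14*a^3 + a^2*(17*s + 42) + a*(31*s^2 + 12*s - 28) - 18*s^3 - 54*s^2 - 36*s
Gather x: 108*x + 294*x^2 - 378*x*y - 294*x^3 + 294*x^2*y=-294*x^3 + x^2*(294*y + 294) + x*(108 - 378*y)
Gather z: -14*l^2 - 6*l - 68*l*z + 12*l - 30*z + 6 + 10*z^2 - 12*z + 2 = -14*l^2 + 6*l + 10*z^2 + z*(-68*l - 42) + 8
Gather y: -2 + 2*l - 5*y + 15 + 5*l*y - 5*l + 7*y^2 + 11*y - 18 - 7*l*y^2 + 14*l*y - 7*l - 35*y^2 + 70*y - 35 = -10*l + y^2*(-7*l - 28) + y*(19*l + 76) - 40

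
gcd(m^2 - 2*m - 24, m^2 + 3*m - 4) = m + 4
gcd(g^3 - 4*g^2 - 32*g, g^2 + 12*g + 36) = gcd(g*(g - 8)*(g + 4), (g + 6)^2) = 1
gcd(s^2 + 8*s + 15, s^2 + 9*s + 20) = s + 5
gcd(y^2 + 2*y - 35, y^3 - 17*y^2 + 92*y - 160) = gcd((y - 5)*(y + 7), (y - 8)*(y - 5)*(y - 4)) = y - 5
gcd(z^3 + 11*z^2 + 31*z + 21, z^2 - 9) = z + 3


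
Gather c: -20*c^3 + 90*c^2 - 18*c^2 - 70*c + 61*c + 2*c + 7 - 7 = -20*c^3 + 72*c^2 - 7*c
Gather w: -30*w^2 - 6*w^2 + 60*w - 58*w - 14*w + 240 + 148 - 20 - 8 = -36*w^2 - 12*w + 360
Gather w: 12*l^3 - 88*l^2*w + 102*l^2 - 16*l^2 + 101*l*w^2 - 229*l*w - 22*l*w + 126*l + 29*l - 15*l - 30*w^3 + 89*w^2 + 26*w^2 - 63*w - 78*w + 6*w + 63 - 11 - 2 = 12*l^3 + 86*l^2 + 140*l - 30*w^3 + w^2*(101*l + 115) + w*(-88*l^2 - 251*l - 135) + 50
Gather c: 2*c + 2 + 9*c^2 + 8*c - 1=9*c^2 + 10*c + 1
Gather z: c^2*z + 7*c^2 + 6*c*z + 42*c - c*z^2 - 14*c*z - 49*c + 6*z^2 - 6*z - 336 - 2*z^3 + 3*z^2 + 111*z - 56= 7*c^2 - 7*c - 2*z^3 + z^2*(9 - c) + z*(c^2 - 8*c + 105) - 392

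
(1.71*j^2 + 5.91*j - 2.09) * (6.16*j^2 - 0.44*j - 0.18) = 10.5336*j^4 + 35.6532*j^3 - 15.7826*j^2 - 0.1442*j + 0.3762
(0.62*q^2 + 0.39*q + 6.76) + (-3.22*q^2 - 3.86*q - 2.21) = -2.6*q^2 - 3.47*q + 4.55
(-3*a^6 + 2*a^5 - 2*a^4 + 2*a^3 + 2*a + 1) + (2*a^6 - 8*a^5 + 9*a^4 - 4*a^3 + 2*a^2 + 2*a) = -a^6 - 6*a^5 + 7*a^4 - 2*a^3 + 2*a^2 + 4*a + 1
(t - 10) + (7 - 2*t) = -t - 3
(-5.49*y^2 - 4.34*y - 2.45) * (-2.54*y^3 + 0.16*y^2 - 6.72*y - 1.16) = 13.9446*y^5 + 10.1452*y^4 + 42.4214*y^3 + 35.1412*y^2 + 21.4984*y + 2.842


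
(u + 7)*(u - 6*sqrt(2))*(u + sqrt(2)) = u^3 - 5*sqrt(2)*u^2 + 7*u^2 - 35*sqrt(2)*u - 12*u - 84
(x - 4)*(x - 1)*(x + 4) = x^3 - x^2 - 16*x + 16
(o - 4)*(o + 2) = o^2 - 2*o - 8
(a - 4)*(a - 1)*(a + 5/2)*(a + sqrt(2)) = a^4 - 5*a^3/2 + sqrt(2)*a^3 - 17*a^2/2 - 5*sqrt(2)*a^2/2 - 17*sqrt(2)*a/2 + 10*a + 10*sqrt(2)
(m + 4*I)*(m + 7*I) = m^2 + 11*I*m - 28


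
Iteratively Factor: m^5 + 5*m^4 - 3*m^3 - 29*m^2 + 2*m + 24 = (m + 3)*(m^4 + 2*m^3 - 9*m^2 - 2*m + 8) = (m + 3)*(m + 4)*(m^3 - 2*m^2 - m + 2) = (m - 1)*(m + 3)*(m + 4)*(m^2 - m - 2) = (m - 2)*(m - 1)*(m + 3)*(m + 4)*(m + 1)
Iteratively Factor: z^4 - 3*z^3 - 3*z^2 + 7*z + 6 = (z - 3)*(z^3 - 3*z - 2) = (z - 3)*(z - 2)*(z^2 + 2*z + 1) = (z - 3)*(z - 2)*(z + 1)*(z + 1)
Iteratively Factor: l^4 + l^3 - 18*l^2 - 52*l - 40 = (l + 2)*(l^3 - l^2 - 16*l - 20) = (l + 2)^2*(l^2 - 3*l - 10) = (l - 5)*(l + 2)^2*(l + 2)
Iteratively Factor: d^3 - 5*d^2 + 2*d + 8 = (d - 2)*(d^2 - 3*d - 4) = (d - 2)*(d + 1)*(d - 4)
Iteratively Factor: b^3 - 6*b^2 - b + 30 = (b - 5)*(b^2 - b - 6) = (b - 5)*(b + 2)*(b - 3)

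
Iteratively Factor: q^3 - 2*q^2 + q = (q - 1)*(q^2 - q) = (q - 1)^2*(q)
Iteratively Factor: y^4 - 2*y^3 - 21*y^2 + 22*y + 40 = (y - 2)*(y^3 - 21*y - 20) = (y - 2)*(y + 1)*(y^2 - y - 20) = (y - 2)*(y + 1)*(y + 4)*(y - 5)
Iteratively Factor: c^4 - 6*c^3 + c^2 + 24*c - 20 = (c + 2)*(c^3 - 8*c^2 + 17*c - 10) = (c - 1)*(c + 2)*(c^2 - 7*c + 10) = (c - 5)*(c - 1)*(c + 2)*(c - 2)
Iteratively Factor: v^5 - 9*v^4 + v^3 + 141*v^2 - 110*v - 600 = (v - 5)*(v^4 - 4*v^3 - 19*v^2 + 46*v + 120) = (v - 5)*(v + 2)*(v^3 - 6*v^2 - 7*v + 60) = (v - 5)*(v - 4)*(v + 2)*(v^2 - 2*v - 15) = (v - 5)^2*(v - 4)*(v + 2)*(v + 3)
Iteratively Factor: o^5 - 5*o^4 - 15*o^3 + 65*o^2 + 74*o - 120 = (o + 3)*(o^4 - 8*o^3 + 9*o^2 + 38*o - 40) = (o - 4)*(o + 3)*(o^3 - 4*o^2 - 7*o + 10) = (o - 4)*(o - 1)*(o + 3)*(o^2 - 3*o - 10) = (o - 4)*(o - 1)*(o + 2)*(o + 3)*(o - 5)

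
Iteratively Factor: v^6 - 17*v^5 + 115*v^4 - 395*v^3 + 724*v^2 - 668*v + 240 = (v - 5)*(v^5 - 12*v^4 + 55*v^3 - 120*v^2 + 124*v - 48) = (v - 5)*(v - 4)*(v^4 - 8*v^3 + 23*v^2 - 28*v + 12) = (v - 5)*(v - 4)*(v - 2)*(v^3 - 6*v^2 + 11*v - 6) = (v - 5)*(v - 4)*(v - 2)^2*(v^2 - 4*v + 3) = (v - 5)*(v - 4)*(v - 3)*(v - 2)^2*(v - 1)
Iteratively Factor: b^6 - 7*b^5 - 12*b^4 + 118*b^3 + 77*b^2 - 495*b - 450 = (b - 5)*(b^5 - 2*b^4 - 22*b^3 + 8*b^2 + 117*b + 90) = (b - 5)*(b + 3)*(b^4 - 5*b^3 - 7*b^2 + 29*b + 30) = (b - 5)*(b + 2)*(b + 3)*(b^3 - 7*b^2 + 7*b + 15) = (b - 5)*(b + 1)*(b + 2)*(b + 3)*(b^2 - 8*b + 15) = (b - 5)*(b - 3)*(b + 1)*(b + 2)*(b + 3)*(b - 5)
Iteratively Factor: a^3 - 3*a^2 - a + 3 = (a + 1)*(a^2 - 4*a + 3) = (a - 3)*(a + 1)*(a - 1)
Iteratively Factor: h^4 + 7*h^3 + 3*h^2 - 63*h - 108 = (h + 3)*(h^3 + 4*h^2 - 9*h - 36) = (h + 3)*(h + 4)*(h^2 - 9) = (h + 3)^2*(h + 4)*(h - 3)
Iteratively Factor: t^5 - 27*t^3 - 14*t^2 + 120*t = (t - 5)*(t^4 + 5*t^3 - 2*t^2 - 24*t) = (t - 5)*(t + 3)*(t^3 + 2*t^2 - 8*t) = t*(t - 5)*(t + 3)*(t^2 + 2*t - 8) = t*(t - 5)*(t + 3)*(t + 4)*(t - 2)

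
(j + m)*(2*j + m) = 2*j^2 + 3*j*m + m^2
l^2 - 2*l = l*(l - 2)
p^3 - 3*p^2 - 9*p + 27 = (p - 3)^2*(p + 3)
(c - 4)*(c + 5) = c^2 + c - 20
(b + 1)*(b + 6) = b^2 + 7*b + 6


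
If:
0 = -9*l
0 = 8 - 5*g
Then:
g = 8/5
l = 0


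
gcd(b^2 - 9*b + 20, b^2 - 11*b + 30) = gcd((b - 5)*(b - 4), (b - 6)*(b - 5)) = b - 5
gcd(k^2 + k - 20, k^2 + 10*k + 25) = k + 5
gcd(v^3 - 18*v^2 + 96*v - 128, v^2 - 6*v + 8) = v - 2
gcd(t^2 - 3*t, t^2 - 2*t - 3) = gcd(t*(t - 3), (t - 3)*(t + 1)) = t - 3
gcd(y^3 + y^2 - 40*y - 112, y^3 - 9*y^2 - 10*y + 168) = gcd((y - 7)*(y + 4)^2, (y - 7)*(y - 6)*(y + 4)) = y^2 - 3*y - 28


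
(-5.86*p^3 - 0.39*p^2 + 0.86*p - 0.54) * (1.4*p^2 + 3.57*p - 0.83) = -8.204*p^5 - 21.4662*p^4 + 4.6755*p^3 + 2.6379*p^2 - 2.6416*p + 0.4482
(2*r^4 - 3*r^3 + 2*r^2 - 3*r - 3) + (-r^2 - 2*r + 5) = 2*r^4 - 3*r^3 + r^2 - 5*r + 2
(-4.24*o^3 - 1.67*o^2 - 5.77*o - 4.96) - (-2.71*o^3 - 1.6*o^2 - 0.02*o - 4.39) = -1.53*o^3 - 0.0699999999999998*o^2 - 5.75*o - 0.57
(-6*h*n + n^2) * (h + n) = -6*h^2*n - 5*h*n^2 + n^3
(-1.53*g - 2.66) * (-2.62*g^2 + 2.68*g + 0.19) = 4.0086*g^3 + 2.8688*g^2 - 7.4195*g - 0.5054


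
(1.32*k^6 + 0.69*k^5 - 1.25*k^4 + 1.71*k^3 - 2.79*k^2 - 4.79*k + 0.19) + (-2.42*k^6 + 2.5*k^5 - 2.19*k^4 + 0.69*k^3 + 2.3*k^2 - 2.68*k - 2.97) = -1.1*k^6 + 3.19*k^5 - 3.44*k^4 + 2.4*k^3 - 0.49*k^2 - 7.47*k - 2.78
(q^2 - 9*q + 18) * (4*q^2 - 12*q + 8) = 4*q^4 - 48*q^3 + 188*q^2 - 288*q + 144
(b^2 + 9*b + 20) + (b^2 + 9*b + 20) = 2*b^2 + 18*b + 40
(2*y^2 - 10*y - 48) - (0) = 2*y^2 - 10*y - 48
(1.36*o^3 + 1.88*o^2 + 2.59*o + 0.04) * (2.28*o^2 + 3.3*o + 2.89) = 3.1008*o^5 + 8.7744*o^4 + 16.0396*o^3 + 14.0714*o^2 + 7.6171*o + 0.1156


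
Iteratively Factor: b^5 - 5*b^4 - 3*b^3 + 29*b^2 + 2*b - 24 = (b - 4)*(b^4 - b^3 - 7*b^2 + b + 6) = (b - 4)*(b + 2)*(b^3 - 3*b^2 - b + 3) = (b - 4)*(b - 3)*(b + 2)*(b^2 - 1) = (b - 4)*(b - 3)*(b + 1)*(b + 2)*(b - 1)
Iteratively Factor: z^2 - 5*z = (z)*(z - 5)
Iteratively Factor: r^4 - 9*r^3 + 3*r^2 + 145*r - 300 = (r - 3)*(r^3 - 6*r^2 - 15*r + 100) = (r - 3)*(r + 4)*(r^2 - 10*r + 25) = (r - 5)*(r - 3)*(r + 4)*(r - 5)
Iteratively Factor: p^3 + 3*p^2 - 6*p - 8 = (p - 2)*(p^2 + 5*p + 4) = (p - 2)*(p + 4)*(p + 1)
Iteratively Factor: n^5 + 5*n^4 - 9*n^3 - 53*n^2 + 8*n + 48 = (n - 1)*(n^4 + 6*n^3 - 3*n^2 - 56*n - 48) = (n - 1)*(n + 4)*(n^3 + 2*n^2 - 11*n - 12) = (n - 1)*(n + 4)^2*(n^2 - 2*n - 3) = (n - 1)*(n + 1)*(n + 4)^2*(n - 3)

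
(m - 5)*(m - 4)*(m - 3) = m^3 - 12*m^2 + 47*m - 60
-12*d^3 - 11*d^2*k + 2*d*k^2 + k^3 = (-3*d + k)*(d + k)*(4*d + k)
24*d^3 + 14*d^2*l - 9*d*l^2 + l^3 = (-6*d + l)*(-4*d + l)*(d + l)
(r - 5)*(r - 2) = r^2 - 7*r + 10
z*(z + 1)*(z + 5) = z^3 + 6*z^2 + 5*z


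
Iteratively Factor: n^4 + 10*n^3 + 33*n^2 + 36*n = (n + 3)*(n^3 + 7*n^2 + 12*n) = (n + 3)^2*(n^2 + 4*n) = (n + 3)^2*(n + 4)*(n)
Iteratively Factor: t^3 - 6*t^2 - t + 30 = (t - 3)*(t^2 - 3*t - 10) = (t - 5)*(t - 3)*(t + 2)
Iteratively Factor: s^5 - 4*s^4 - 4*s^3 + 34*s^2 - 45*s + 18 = (s - 1)*(s^4 - 3*s^3 - 7*s^2 + 27*s - 18) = (s - 1)^2*(s^3 - 2*s^2 - 9*s + 18) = (s - 3)*(s - 1)^2*(s^2 + s - 6) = (s - 3)*(s - 1)^2*(s + 3)*(s - 2)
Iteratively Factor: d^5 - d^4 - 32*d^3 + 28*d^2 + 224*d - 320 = (d - 2)*(d^4 + d^3 - 30*d^2 - 32*d + 160) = (d - 5)*(d - 2)*(d^3 + 6*d^2 - 32) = (d - 5)*(d - 2)*(d + 4)*(d^2 + 2*d - 8) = (d - 5)*(d - 2)*(d + 4)^2*(d - 2)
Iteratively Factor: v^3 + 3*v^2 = (v)*(v^2 + 3*v) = v^2*(v + 3)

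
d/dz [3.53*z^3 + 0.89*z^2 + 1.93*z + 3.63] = 10.59*z^2 + 1.78*z + 1.93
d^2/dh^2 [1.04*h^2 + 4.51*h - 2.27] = 2.08000000000000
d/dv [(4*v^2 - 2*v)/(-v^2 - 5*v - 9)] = 2*(-11*v^2 - 36*v + 9)/(v^4 + 10*v^3 + 43*v^2 + 90*v + 81)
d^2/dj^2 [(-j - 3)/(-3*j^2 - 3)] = 2*(4*j^2*(j + 3) - 3*(j + 1)*(j^2 + 1))/(3*(j^2 + 1)^3)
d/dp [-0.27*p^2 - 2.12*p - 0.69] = -0.54*p - 2.12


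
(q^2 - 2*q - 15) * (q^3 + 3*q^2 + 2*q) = q^5 + q^4 - 19*q^3 - 49*q^2 - 30*q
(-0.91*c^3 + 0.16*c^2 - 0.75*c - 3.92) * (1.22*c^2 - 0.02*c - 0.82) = -1.1102*c^5 + 0.2134*c^4 - 0.172*c^3 - 4.8986*c^2 + 0.6934*c + 3.2144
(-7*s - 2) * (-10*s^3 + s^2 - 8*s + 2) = 70*s^4 + 13*s^3 + 54*s^2 + 2*s - 4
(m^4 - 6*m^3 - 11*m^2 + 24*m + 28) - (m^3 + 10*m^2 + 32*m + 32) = m^4 - 7*m^3 - 21*m^2 - 8*m - 4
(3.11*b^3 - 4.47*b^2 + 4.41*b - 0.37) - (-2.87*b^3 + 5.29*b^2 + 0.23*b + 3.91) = 5.98*b^3 - 9.76*b^2 + 4.18*b - 4.28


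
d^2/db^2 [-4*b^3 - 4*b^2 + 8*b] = -24*b - 8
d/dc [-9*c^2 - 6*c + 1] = -18*c - 6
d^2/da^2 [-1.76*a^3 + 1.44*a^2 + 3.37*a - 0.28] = 2.88 - 10.56*a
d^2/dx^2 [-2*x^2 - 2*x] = -4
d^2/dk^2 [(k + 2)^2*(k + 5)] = 6*k + 18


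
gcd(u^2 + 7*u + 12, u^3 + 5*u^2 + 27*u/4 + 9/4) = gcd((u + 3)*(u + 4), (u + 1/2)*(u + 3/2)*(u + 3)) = u + 3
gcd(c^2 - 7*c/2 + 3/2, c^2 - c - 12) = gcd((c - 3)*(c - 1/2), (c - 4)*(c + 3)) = 1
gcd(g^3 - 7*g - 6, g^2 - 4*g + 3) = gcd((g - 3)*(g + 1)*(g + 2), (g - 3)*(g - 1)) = g - 3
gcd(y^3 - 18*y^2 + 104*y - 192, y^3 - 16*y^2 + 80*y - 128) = y^2 - 12*y + 32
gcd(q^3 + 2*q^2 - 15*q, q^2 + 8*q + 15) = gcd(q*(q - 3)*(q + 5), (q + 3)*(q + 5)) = q + 5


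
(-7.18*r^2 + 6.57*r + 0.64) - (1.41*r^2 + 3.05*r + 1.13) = -8.59*r^2 + 3.52*r - 0.49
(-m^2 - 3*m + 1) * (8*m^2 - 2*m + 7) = -8*m^4 - 22*m^3 + 7*m^2 - 23*m + 7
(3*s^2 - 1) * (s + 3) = 3*s^3 + 9*s^2 - s - 3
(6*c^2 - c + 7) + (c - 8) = 6*c^2 - 1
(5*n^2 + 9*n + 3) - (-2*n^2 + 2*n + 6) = 7*n^2 + 7*n - 3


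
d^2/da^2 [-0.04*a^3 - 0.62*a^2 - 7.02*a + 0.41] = -0.24*a - 1.24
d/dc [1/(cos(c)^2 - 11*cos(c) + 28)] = (2*cos(c) - 11)*sin(c)/(cos(c)^2 - 11*cos(c) + 28)^2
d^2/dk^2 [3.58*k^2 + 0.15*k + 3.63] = 7.16000000000000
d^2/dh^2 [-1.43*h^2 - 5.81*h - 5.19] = -2.86000000000000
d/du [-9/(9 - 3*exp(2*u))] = -6*exp(2*u)/(exp(2*u) - 3)^2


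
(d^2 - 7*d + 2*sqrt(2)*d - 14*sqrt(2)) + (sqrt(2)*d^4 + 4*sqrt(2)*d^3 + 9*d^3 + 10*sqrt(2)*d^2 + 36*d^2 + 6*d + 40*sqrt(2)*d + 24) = sqrt(2)*d^4 + 4*sqrt(2)*d^3 + 9*d^3 + 10*sqrt(2)*d^2 + 37*d^2 - d + 42*sqrt(2)*d - 14*sqrt(2) + 24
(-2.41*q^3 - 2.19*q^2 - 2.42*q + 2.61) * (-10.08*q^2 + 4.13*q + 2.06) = 24.2928*q^5 + 12.1219*q^4 + 10.3843*q^3 - 40.8148*q^2 + 5.7941*q + 5.3766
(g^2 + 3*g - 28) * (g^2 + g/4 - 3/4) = g^4 + 13*g^3/4 - 28*g^2 - 37*g/4 + 21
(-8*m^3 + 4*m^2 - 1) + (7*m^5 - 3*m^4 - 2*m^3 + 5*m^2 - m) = 7*m^5 - 3*m^4 - 10*m^3 + 9*m^2 - m - 1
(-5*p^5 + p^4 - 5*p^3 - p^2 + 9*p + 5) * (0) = 0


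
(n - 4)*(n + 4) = n^2 - 16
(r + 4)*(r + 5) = r^2 + 9*r + 20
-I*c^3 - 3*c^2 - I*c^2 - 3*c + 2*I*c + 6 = (c + 2)*(c - 3*I)*(-I*c + I)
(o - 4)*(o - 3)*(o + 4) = o^3 - 3*o^2 - 16*o + 48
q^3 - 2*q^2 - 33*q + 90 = (q - 5)*(q - 3)*(q + 6)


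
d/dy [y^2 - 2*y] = 2*y - 2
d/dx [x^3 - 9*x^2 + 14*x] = 3*x^2 - 18*x + 14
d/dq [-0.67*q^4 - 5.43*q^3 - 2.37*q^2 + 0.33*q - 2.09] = -2.68*q^3 - 16.29*q^2 - 4.74*q + 0.33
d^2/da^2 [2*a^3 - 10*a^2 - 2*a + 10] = 12*a - 20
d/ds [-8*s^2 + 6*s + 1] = 6 - 16*s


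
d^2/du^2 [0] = 0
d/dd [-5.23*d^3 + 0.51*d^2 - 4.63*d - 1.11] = -15.69*d^2 + 1.02*d - 4.63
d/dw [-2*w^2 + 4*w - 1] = 4 - 4*w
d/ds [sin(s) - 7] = cos(s)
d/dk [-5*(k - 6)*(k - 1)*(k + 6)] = -15*k^2 + 10*k + 180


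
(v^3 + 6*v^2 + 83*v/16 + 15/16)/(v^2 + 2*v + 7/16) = (4*v^2 + 23*v + 15)/(4*v + 7)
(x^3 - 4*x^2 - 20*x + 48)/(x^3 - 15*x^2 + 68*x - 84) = (x + 4)/(x - 7)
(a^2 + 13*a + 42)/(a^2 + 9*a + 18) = (a + 7)/(a + 3)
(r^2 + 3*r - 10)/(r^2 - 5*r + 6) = (r + 5)/(r - 3)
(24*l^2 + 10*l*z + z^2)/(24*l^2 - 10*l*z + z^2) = (24*l^2 + 10*l*z + z^2)/(24*l^2 - 10*l*z + z^2)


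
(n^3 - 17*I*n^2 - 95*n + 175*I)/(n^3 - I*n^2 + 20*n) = (n^2 - 12*I*n - 35)/(n*(n + 4*I))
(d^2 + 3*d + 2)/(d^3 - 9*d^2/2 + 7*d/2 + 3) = 2*(d^2 + 3*d + 2)/(2*d^3 - 9*d^2 + 7*d + 6)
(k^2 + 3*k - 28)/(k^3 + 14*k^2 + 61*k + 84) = (k - 4)/(k^2 + 7*k + 12)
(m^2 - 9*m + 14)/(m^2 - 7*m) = (m - 2)/m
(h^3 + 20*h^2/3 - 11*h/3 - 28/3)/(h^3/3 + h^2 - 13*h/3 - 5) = (3*h^2 + 17*h - 28)/(h^2 + 2*h - 15)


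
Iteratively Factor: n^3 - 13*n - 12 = (n + 3)*(n^2 - 3*n - 4) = (n - 4)*(n + 3)*(n + 1)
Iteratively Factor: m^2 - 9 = (m + 3)*(m - 3)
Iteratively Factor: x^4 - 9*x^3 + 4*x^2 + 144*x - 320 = (x - 4)*(x^3 - 5*x^2 - 16*x + 80) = (x - 5)*(x - 4)*(x^2 - 16) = (x - 5)*(x - 4)*(x + 4)*(x - 4)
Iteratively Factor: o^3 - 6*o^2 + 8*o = (o)*(o^2 - 6*o + 8) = o*(o - 4)*(o - 2)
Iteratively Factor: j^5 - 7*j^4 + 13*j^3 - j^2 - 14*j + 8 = (j + 1)*(j^4 - 8*j^3 + 21*j^2 - 22*j + 8) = (j - 4)*(j + 1)*(j^3 - 4*j^2 + 5*j - 2) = (j - 4)*(j - 1)*(j + 1)*(j^2 - 3*j + 2) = (j - 4)*(j - 1)^2*(j + 1)*(j - 2)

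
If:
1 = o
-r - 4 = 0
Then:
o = 1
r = -4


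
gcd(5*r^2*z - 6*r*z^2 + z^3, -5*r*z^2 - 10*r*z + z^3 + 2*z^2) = -5*r*z + z^2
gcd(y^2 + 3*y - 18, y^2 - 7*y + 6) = 1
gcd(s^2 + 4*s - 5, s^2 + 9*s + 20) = s + 5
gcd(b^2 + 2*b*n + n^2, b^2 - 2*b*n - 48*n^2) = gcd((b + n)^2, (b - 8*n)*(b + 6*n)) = 1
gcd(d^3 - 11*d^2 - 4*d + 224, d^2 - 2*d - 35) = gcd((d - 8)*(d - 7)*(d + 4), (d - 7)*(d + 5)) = d - 7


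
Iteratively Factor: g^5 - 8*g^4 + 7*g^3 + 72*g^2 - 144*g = (g - 4)*(g^4 - 4*g^3 - 9*g^2 + 36*g) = g*(g - 4)*(g^3 - 4*g^2 - 9*g + 36) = g*(g - 4)^2*(g^2 - 9) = g*(g - 4)^2*(g + 3)*(g - 3)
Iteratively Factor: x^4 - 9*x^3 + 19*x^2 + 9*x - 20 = (x + 1)*(x^3 - 10*x^2 + 29*x - 20) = (x - 4)*(x + 1)*(x^2 - 6*x + 5) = (x - 5)*(x - 4)*(x + 1)*(x - 1)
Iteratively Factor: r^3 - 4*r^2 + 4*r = (r - 2)*(r^2 - 2*r) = r*(r - 2)*(r - 2)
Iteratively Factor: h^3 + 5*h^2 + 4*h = (h + 4)*(h^2 + h) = (h + 1)*(h + 4)*(h)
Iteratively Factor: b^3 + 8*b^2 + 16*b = (b)*(b^2 + 8*b + 16) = b*(b + 4)*(b + 4)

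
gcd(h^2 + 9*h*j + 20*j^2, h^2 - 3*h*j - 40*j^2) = h + 5*j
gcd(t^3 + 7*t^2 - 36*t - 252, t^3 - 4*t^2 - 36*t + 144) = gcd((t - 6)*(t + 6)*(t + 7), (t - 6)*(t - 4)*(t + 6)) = t^2 - 36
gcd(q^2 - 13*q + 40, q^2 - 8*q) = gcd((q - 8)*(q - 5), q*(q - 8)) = q - 8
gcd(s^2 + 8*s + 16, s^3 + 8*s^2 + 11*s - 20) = s + 4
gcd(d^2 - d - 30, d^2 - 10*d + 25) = 1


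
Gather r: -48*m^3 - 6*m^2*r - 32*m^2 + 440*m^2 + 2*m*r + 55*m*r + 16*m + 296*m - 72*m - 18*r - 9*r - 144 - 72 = -48*m^3 + 408*m^2 + 240*m + r*(-6*m^2 + 57*m - 27) - 216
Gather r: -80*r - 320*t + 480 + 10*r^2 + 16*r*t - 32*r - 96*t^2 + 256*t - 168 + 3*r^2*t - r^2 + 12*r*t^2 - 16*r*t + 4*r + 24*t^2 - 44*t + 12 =r^2*(3*t + 9) + r*(12*t^2 - 108) - 72*t^2 - 108*t + 324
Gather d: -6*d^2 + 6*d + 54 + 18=-6*d^2 + 6*d + 72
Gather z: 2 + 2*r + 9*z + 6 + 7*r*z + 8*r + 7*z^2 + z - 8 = 10*r + 7*z^2 + z*(7*r + 10)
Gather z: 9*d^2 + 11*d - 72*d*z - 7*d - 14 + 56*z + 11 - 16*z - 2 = 9*d^2 + 4*d + z*(40 - 72*d) - 5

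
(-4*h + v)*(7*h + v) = -28*h^2 + 3*h*v + v^2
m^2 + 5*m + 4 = (m + 1)*(m + 4)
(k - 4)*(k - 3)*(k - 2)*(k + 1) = k^4 - 8*k^3 + 17*k^2 + 2*k - 24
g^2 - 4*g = g*(g - 4)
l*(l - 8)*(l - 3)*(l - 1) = l^4 - 12*l^3 + 35*l^2 - 24*l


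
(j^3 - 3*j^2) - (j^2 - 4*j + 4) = j^3 - 4*j^2 + 4*j - 4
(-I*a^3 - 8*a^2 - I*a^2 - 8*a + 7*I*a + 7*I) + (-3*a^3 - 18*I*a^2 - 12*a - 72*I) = -3*a^3 - I*a^3 - 8*a^2 - 19*I*a^2 - 20*a + 7*I*a - 65*I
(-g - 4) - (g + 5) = -2*g - 9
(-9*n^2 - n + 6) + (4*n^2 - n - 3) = -5*n^2 - 2*n + 3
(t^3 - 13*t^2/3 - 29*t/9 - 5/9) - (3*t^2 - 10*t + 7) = t^3 - 22*t^2/3 + 61*t/9 - 68/9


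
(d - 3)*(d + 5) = d^2 + 2*d - 15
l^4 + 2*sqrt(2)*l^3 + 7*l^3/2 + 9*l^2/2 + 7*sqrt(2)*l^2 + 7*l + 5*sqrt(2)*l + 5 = (l + 1)*(l + 5/2)*(l + sqrt(2))^2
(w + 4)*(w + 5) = w^2 + 9*w + 20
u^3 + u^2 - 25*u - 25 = (u - 5)*(u + 1)*(u + 5)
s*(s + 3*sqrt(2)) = s^2 + 3*sqrt(2)*s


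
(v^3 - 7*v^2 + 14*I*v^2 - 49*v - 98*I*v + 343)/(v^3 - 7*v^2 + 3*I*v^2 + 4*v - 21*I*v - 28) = (v^2 + 14*I*v - 49)/(v^2 + 3*I*v + 4)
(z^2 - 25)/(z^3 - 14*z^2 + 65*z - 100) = (z + 5)/(z^2 - 9*z + 20)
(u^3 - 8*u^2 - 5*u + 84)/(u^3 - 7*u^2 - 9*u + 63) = (u - 4)/(u - 3)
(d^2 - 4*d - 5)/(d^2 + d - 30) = (d + 1)/(d + 6)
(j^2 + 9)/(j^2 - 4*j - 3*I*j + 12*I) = (j + 3*I)/(j - 4)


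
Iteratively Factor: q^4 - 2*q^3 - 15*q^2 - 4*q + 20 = (q + 2)*(q^3 - 4*q^2 - 7*q + 10) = (q + 2)^2*(q^2 - 6*q + 5) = (q - 1)*(q + 2)^2*(q - 5)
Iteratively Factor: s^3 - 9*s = (s + 3)*(s^2 - 3*s) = (s - 3)*(s + 3)*(s)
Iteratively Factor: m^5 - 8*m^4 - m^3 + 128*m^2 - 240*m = (m - 4)*(m^4 - 4*m^3 - 17*m^2 + 60*m) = (m - 5)*(m - 4)*(m^3 + m^2 - 12*m) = (m - 5)*(m - 4)*(m - 3)*(m^2 + 4*m) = m*(m - 5)*(m - 4)*(m - 3)*(m + 4)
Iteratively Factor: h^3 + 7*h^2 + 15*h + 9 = (h + 3)*(h^2 + 4*h + 3) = (h + 1)*(h + 3)*(h + 3)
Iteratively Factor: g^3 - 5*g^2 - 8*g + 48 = (g - 4)*(g^2 - g - 12) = (g - 4)*(g + 3)*(g - 4)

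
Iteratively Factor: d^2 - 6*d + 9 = (d - 3)*(d - 3)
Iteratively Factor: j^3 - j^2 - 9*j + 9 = (j - 1)*(j^2 - 9) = (j - 1)*(j + 3)*(j - 3)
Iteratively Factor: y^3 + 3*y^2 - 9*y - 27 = (y - 3)*(y^2 + 6*y + 9) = (y - 3)*(y + 3)*(y + 3)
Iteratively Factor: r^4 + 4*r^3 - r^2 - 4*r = (r - 1)*(r^3 + 5*r^2 + 4*r) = (r - 1)*(r + 1)*(r^2 + 4*r) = (r - 1)*(r + 1)*(r + 4)*(r)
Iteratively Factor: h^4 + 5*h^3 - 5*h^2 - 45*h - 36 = (h - 3)*(h^3 + 8*h^2 + 19*h + 12) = (h - 3)*(h + 3)*(h^2 + 5*h + 4) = (h - 3)*(h + 1)*(h + 3)*(h + 4)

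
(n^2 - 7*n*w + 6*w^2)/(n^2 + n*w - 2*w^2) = (n - 6*w)/(n + 2*w)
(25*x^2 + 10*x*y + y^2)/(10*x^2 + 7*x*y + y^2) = (5*x + y)/(2*x + y)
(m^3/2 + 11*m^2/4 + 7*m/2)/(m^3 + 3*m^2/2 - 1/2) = m*(2*m^2 + 11*m + 14)/(2*(2*m^3 + 3*m^2 - 1))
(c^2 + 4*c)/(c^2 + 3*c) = (c + 4)/(c + 3)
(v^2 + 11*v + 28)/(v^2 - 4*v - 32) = (v + 7)/(v - 8)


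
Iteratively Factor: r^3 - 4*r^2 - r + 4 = (r + 1)*(r^2 - 5*r + 4) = (r - 4)*(r + 1)*(r - 1)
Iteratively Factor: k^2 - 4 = (k - 2)*(k + 2)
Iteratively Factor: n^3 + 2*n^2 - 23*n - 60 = (n + 4)*(n^2 - 2*n - 15) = (n - 5)*(n + 4)*(n + 3)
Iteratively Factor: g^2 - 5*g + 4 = (g - 4)*(g - 1)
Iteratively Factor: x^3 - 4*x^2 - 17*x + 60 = (x - 5)*(x^2 + x - 12) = (x - 5)*(x + 4)*(x - 3)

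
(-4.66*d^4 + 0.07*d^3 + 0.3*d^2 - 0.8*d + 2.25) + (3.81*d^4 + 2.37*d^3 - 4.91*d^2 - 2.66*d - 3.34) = -0.85*d^4 + 2.44*d^3 - 4.61*d^2 - 3.46*d - 1.09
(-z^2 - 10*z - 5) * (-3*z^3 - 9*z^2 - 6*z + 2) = 3*z^5 + 39*z^4 + 111*z^3 + 103*z^2 + 10*z - 10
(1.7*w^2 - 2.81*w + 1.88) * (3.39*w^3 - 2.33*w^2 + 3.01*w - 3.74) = 5.763*w^5 - 13.4869*w^4 + 18.0375*w^3 - 19.1965*w^2 + 16.1682*w - 7.0312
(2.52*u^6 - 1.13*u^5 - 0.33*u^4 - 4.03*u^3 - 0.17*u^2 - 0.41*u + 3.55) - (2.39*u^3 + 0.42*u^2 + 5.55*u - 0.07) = 2.52*u^6 - 1.13*u^5 - 0.33*u^4 - 6.42*u^3 - 0.59*u^2 - 5.96*u + 3.62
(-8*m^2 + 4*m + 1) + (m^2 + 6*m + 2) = -7*m^2 + 10*m + 3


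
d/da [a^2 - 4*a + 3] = 2*a - 4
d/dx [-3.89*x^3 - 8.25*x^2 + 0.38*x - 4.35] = -11.67*x^2 - 16.5*x + 0.38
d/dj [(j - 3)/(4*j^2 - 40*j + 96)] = (j^2 - 10*j - 2*(j - 5)*(j - 3) + 24)/(4*(j^2 - 10*j + 24)^2)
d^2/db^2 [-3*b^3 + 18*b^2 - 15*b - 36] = 36 - 18*b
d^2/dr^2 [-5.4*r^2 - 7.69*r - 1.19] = -10.8000000000000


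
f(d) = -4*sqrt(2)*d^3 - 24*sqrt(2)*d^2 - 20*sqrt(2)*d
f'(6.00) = -1046.52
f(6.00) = -2613.47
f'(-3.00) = 22.63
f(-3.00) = -67.88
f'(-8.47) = -670.81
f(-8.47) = 1241.96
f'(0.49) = -65.62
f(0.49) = -22.67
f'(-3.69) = -8.87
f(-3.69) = -73.56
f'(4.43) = -662.05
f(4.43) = -1283.19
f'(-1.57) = 36.46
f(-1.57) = -17.36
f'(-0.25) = -12.37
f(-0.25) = 5.04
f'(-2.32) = 37.86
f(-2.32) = -46.43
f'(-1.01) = 22.97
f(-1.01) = -0.23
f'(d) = -12*sqrt(2)*d^2 - 48*sqrt(2)*d - 20*sqrt(2)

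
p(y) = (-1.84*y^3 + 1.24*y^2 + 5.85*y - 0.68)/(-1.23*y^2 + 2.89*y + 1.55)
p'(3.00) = -91.73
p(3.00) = 25.47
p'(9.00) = 1.41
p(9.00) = 16.50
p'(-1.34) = 2.19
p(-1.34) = 0.41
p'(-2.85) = 1.50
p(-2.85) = -2.12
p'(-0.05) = 5.56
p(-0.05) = -0.69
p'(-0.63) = 23.55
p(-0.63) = 4.50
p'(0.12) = 3.20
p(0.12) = 0.02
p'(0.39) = 1.88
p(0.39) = 0.68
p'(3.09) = -42.86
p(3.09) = 19.82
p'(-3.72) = 1.48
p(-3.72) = -3.41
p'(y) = (2.46*y - 2.89)*(-1.84*y^3 + 1.24*y^2 + 5.85*y - 0.68)/(-1.23*y^2 + 2.89*y + 1.55)^2 + (-5.52*y^2 + 2.48*y + 5.85)/(-1.23*y^2 + 2.89*y + 1.55) = (2.2632*y^4 - 10.6352*y^3 + 2.2231*y^2 + 2.1712*y + 11.0327)/(1.5129*y^4 - 7.1094*y^3 + 4.5391*y^2 + 8.959*y + 2.4025)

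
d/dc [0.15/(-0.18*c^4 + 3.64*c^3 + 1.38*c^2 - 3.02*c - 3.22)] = (0.108*c^3 - 1.638*c^2 - 0.414*c + 0.453)/(0.18*c^4 - 3.64*c^3 - 1.38*c^2 + 3.02*c + 3.22)^2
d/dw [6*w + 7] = 6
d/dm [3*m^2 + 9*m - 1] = 6*m + 9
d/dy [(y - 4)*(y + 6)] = 2*y + 2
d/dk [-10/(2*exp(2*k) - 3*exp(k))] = 10*(4*exp(k) - 3)*exp(-k)/(2*exp(k) - 3)^2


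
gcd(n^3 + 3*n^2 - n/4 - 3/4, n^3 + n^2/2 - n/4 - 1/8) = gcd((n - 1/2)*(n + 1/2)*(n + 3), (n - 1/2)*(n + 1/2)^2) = n^2 - 1/4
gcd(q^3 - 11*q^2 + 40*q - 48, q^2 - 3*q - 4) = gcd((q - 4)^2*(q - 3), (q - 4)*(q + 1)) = q - 4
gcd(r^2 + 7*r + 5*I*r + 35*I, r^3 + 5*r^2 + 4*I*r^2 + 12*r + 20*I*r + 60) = 1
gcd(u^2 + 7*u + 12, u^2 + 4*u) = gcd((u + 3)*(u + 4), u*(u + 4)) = u + 4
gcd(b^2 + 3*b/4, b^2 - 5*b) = b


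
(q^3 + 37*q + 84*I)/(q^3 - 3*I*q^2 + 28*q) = (q + 3*I)/q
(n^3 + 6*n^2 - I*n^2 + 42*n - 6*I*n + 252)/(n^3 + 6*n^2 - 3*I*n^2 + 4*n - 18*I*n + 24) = (n^2 - I*n + 42)/(n^2 - 3*I*n + 4)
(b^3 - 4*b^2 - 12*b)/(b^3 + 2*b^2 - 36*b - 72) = b/(b + 6)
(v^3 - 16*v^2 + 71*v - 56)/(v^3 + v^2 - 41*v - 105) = (v^2 - 9*v + 8)/(v^2 + 8*v + 15)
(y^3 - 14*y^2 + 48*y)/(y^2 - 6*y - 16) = y*(y - 6)/(y + 2)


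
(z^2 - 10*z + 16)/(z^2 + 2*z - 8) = (z - 8)/(z + 4)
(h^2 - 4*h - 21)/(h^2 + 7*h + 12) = (h - 7)/(h + 4)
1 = 1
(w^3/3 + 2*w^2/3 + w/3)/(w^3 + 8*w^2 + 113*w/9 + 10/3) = 3*w*(w^2 + 2*w + 1)/(9*w^3 + 72*w^2 + 113*w + 30)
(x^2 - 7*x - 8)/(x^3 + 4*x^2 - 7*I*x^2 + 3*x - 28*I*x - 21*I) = (x - 8)/(x^2 + x*(3 - 7*I) - 21*I)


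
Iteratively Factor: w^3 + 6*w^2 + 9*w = (w + 3)*(w^2 + 3*w) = (w + 3)^2*(w)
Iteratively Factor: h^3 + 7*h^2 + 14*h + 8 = (h + 2)*(h^2 + 5*h + 4) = (h + 1)*(h + 2)*(h + 4)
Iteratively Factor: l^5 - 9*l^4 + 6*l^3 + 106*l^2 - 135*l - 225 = (l + 3)*(l^4 - 12*l^3 + 42*l^2 - 20*l - 75) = (l - 5)*(l + 3)*(l^3 - 7*l^2 + 7*l + 15) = (l - 5)^2*(l + 3)*(l^2 - 2*l - 3) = (l - 5)^2*(l - 3)*(l + 3)*(l + 1)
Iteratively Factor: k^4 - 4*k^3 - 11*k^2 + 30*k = (k - 2)*(k^3 - 2*k^2 - 15*k) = (k - 2)*(k + 3)*(k^2 - 5*k) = k*(k - 2)*(k + 3)*(k - 5)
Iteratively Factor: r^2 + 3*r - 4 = (r + 4)*(r - 1)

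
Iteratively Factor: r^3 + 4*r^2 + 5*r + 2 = (r + 2)*(r^2 + 2*r + 1) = (r + 1)*(r + 2)*(r + 1)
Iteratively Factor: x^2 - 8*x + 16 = (x - 4)*(x - 4)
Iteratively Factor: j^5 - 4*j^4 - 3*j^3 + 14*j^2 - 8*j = (j - 1)*(j^4 - 3*j^3 - 6*j^2 + 8*j) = (j - 4)*(j - 1)*(j^3 + j^2 - 2*j) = (j - 4)*(j - 1)*(j + 2)*(j^2 - j) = j*(j - 4)*(j - 1)*(j + 2)*(j - 1)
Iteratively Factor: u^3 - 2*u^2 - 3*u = (u + 1)*(u^2 - 3*u) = (u - 3)*(u + 1)*(u)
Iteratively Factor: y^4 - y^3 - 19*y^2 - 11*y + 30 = (y - 5)*(y^3 + 4*y^2 + y - 6) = (y - 5)*(y + 3)*(y^2 + y - 2) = (y - 5)*(y + 2)*(y + 3)*(y - 1)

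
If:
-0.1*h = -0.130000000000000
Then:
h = 1.30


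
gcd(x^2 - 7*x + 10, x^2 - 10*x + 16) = x - 2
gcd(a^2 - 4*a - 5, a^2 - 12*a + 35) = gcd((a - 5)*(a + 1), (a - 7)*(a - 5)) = a - 5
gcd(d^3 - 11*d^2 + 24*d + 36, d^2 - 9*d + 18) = d - 6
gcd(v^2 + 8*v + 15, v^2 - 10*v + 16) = 1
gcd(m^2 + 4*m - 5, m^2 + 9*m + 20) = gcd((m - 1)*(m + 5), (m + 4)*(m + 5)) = m + 5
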